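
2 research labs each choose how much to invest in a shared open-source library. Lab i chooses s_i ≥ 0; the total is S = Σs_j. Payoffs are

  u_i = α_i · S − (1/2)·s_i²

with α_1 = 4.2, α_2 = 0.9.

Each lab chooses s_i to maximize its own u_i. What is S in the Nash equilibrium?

5.1

Lab i's FOC: ∂u_i/∂s_i = α_i − s_i = 0, so s_i* = α_i.
NE contributions = (4.2, 0.9); S = 5.1.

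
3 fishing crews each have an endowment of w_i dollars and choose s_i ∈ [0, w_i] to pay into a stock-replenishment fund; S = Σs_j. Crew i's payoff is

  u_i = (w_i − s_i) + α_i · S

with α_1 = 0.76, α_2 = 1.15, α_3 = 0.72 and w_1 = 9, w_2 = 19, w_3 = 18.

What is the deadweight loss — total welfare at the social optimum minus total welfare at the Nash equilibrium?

44.01

∂u_i/∂s_i = α_i − 1, so crew i contributes w_i if α_i > 1, else 0.
α_i > 1 for i ∈ {2}; NE contributions (0, 19, 0), S = 19.
W^NE = Σw_i − S^NE + (Σα_i)·S^NE = 46 + 1.63·19 = 76.97.
Planner: ∂(Σu_j)/∂s_i = Σα_j − 1 = 1.63 > 0, so everyone contributes w_i; S^SO = 46, W^SO = 46 + 1.63·46 = 120.98.
Deadweight loss = 44.01.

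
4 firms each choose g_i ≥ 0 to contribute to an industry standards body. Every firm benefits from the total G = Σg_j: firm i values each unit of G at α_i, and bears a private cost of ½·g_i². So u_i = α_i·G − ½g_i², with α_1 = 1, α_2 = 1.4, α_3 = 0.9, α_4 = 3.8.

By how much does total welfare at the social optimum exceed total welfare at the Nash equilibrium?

Firm i's FOC: ∂u_i/∂g_i = α_i − g_i = 0, so g_i* = α_i.
NE contributions = (1, 1.4, 0.9, 3.8); G = 7.1.
W^NE = (Σα)·G − ½Σα_i² = 7.1² − ½·18.21 = 41.305.
Planner sets g_i = Σα_j = 7.1 for every i, so G^SO = 4·7.1 = 28.4.
W^SO = (Σα)·G^SO − ½·4·(Σα)² = (4/2)·7.1² = 100.82.
Deadweight loss = W^SO − W^NE = 59.515.

59.515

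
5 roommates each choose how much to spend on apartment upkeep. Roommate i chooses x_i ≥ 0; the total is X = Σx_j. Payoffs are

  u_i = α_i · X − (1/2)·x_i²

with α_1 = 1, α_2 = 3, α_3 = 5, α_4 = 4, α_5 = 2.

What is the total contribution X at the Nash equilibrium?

Roommate i's FOC: ∂u_i/∂x_i = α_i − x_i = 0, so x_i* = α_i.
NE contributions = (1, 3, 5, 4, 2); X = 15.

15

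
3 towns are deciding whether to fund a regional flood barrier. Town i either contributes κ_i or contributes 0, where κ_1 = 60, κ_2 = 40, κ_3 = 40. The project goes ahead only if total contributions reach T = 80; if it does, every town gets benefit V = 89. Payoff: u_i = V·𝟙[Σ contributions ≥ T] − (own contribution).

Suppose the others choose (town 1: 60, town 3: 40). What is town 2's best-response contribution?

0

Others' total = 100 ≥ 80; contributing adds cost 40 for no extra benefit.
Best response: 0.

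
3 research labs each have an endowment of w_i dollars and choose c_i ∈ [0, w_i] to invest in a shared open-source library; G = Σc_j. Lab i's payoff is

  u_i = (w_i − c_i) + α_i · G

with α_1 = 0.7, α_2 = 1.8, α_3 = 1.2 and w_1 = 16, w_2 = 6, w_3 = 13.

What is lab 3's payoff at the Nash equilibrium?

∂u_i/∂c_i = α_i − 1, so lab i contributes w_i if α_i > 1, else 0.
α_i > 1 for i ∈ {2, 3}; NE contributions (0, 6, 13), G = 19.
u_3 = (13 − 13) + 1.2·19 = 22.8.

22.8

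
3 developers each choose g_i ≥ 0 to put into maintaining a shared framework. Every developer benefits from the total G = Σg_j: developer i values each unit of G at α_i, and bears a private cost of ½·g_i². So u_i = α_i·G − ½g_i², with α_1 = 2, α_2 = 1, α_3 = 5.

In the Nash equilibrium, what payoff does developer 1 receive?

Developer i's FOC: ∂u_i/∂g_i = α_i − g_i = 0, so g_i* = α_i.
NE contributions = (2, 1, 5); G = 8.
u_1 = α_1·G − ½·(g_1)² = 2·8 − ½·2² = 14.

14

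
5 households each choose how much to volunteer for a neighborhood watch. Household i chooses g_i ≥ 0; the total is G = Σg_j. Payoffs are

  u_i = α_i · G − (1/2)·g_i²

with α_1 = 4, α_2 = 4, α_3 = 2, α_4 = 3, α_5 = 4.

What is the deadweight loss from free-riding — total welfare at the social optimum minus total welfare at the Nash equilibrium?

Household i's FOC: ∂u_i/∂g_i = α_i − g_i = 0, so g_i* = α_i.
NE contributions = (4, 4, 2, 3, 4); G = 17.
W^NE = (Σα)·G − ½Σα_i² = 17² − ½·61 = 258.5.
Planner sets g_i = Σα_j = 17 for every i, so G^SO = 5·17 = 85.
W^SO = (Σα)·G^SO − ½·5·(Σα)² = (5/2)·17² = 722.5.
Deadweight loss = W^SO − W^NE = 464.

464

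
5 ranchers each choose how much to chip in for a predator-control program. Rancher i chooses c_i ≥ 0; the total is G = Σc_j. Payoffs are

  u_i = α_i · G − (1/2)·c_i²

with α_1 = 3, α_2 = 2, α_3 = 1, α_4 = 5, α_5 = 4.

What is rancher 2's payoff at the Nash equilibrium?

28

Rancher i's FOC: ∂u_i/∂c_i = α_i − c_i = 0, so c_i* = α_i.
NE contributions = (3, 2, 1, 5, 4); G = 15.
u_2 = α_2·G − ½·(c_2)² = 2·15 − ½·2² = 28.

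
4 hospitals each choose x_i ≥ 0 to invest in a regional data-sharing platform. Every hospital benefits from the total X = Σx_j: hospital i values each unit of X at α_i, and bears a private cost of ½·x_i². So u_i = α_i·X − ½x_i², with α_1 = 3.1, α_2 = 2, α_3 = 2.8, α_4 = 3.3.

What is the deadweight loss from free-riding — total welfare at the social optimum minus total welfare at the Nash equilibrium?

Hospital i's FOC: ∂u_i/∂x_i = α_i − x_i = 0, so x_i* = α_i.
NE contributions = (3.1, 2, 2.8, 3.3); X = 11.2.
W^NE = (Σα)·X − ½Σα_i² = 11.2² − ½·32.34 = 109.27.
Planner sets x_i = Σα_j = 11.2 for every i, so X^SO = 4·11.2 = 44.8.
W^SO = (Σα)·X^SO − ½·4·(Σα)² = (4/2)·11.2² = 250.88.
Deadweight loss = W^SO − W^NE = 141.61.

141.61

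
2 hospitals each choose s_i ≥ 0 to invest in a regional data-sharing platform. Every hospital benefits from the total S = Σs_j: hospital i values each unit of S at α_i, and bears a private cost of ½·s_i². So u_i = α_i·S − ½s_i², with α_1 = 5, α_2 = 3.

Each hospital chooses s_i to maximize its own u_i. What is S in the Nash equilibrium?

8

Hospital i's FOC: ∂u_i/∂s_i = α_i − s_i = 0, so s_i* = α_i.
NE contributions = (5, 3); S = 8.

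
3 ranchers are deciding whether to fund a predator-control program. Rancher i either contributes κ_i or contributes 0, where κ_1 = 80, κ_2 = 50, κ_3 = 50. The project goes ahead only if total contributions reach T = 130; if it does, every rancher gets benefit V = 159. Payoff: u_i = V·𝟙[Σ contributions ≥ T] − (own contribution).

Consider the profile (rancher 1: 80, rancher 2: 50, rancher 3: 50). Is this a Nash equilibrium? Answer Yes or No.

No

Total = 180 ≥ 130: provided.
Rancher 1 (pledges 80, payoff 79): dropping to 0 → total 100, payoff 0. No gain.
Rancher 2 (pledges 50, payoff 109): dropping to 0 → total 130, payoff 159. Profitable deviation.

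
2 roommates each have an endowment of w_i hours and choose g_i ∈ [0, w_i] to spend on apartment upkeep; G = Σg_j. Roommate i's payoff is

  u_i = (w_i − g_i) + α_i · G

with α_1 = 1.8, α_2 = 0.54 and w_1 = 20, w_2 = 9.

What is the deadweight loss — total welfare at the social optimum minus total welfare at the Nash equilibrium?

∂u_i/∂g_i = α_i − 1, so roommate i contributes w_i if α_i > 1, else 0.
α_i > 1 for i ∈ {1}; NE contributions (20, 0), G = 20.
W^NE = Σw_i − G^NE + (Σα_i)·G^NE = 29 + 1.34·20 = 55.8.
Planner: ∂(Σu_j)/∂g_i = Σα_j − 1 = 1.34 > 0, so everyone contributes w_i; G^SO = 29, W^SO = 29 + 1.34·29 = 67.86.
Deadweight loss = 12.06.

12.06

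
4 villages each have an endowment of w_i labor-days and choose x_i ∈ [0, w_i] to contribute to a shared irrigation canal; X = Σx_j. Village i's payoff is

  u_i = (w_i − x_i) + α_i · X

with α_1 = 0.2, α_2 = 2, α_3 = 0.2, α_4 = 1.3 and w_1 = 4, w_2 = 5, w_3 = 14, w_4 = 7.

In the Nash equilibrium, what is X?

∂u_i/∂x_i = α_i − 1, so village i contributes w_i if α_i > 1, else 0.
α_i > 1 for i ∈ {2, 4}; NE contributions (0, 5, 0, 7), X = 12.

12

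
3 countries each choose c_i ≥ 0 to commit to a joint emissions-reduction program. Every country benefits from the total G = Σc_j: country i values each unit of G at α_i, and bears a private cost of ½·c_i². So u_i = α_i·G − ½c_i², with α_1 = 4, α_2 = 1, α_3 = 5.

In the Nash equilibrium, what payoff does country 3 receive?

37.5

Country i's FOC: ∂u_i/∂c_i = α_i − c_i = 0, so c_i* = α_i.
NE contributions = (4, 1, 5); G = 10.
u_3 = α_3·G − ½·(c_3)² = 5·10 − ½·5² = 37.5.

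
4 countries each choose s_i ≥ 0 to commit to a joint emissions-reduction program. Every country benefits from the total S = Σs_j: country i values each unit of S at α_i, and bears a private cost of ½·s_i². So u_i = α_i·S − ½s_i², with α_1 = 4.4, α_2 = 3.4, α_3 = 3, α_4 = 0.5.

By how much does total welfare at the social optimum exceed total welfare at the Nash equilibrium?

147.775

Country i's FOC: ∂u_i/∂s_i = α_i − s_i = 0, so s_i* = α_i.
NE contributions = (4.4, 3.4, 3, 0.5); S = 11.3.
W^NE = (Σα)·S − ½Σα_i² = 11.3² − ½·40.17 = 107.605.
Planner sets s_i = Σα_j = 11.3 for every i, so S^SO = 4·11.3 = 45.2.
W^SO = (Σα)·S^SO − ½·4·(Σα)² = (4/2)·11.3² = 255.38.
Deadweight loss = W^SO − W^NE = 147.775.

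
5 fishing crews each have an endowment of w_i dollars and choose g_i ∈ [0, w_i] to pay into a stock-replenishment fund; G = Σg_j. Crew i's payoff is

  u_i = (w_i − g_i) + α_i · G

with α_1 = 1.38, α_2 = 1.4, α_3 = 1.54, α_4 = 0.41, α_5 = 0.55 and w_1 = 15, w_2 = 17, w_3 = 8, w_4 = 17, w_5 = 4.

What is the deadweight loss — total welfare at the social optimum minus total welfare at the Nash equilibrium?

89.88

∂u_i/∂g_i = α_i − 1, so crew i contributes w_i if α_i > 1, else 0.
α_i > 1 for i ∈ {1, 2, 3}; NE contributions (15, 17, 8, 0, 0), G = 40.
W^NE = Σw_i − G^NE + (Σα_i)·G^NE = 61 + 4.28·40 = 232.2.
Planner: ∂(Σu_j)/∂g_i = Σα_j − 1 = 4.28 > 0, so everyone contributes w_i; G^SO = 61, W^SO = 61 + 4.28·61 = 322.08.
Deadweight loss = 89.88.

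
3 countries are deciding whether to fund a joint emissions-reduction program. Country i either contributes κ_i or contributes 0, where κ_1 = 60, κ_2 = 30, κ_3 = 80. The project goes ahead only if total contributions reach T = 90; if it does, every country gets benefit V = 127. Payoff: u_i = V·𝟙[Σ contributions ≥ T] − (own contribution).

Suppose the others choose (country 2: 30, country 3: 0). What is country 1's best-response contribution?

60

Others' total = 30. Contributing 60 brings total to 90 ≥ 90: gain V − κ_1 = 67.
Best response: 60.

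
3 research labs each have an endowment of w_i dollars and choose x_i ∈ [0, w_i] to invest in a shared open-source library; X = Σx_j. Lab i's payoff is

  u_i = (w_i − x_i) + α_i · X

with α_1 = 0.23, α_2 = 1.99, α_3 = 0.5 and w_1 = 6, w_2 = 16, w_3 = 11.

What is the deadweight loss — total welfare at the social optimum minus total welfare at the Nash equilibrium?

∂u_i/∂x_i = α_i − 1, so lab i contributes w_i if α_i > 1, else 0.
α_i > 1 for i ∈ {2}; NE contributions (0, 16, 0), X = 16.
W^NE = Σw_i − X^NE + (Σα_i)·X^NE = 33 + 1.72·16 = 60.52.
Planner: ∂(Σu_j)/∂x_i = Σα_j − 1 = 1.72 > 0, so everyone contributes w_i; X^SO = 33, W^SO = 33 + 1.72·33 = 89.76.
Deadweight loss = 29.24.

29.24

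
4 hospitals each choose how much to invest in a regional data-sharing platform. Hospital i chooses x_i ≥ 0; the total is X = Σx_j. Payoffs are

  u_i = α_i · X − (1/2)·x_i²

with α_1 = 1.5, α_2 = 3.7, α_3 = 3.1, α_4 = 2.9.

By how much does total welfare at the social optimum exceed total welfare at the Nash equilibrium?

Hospital i's FOC: ∂u_i/∂x_i = α_i − x_i = 0, so x_i* = α_i.
NE contributions = (1.5, 3.7, 3.1, 2.9); X = 11.2.
W^NE = (Σα)·X − ½Σα_i² = 11.2² − ½·33.96 = 108.46.
Planner sets x_i = Σα_j = 11.2 for every i, so X^SO = 4·11.2 = 44.8.
W^SO = (Σα)·X^SO − ½·4·(Σα)² = (4/2)·11.2² = 250.88.
Deadweight loss = W^SO − W^NE = 142.42.

142.42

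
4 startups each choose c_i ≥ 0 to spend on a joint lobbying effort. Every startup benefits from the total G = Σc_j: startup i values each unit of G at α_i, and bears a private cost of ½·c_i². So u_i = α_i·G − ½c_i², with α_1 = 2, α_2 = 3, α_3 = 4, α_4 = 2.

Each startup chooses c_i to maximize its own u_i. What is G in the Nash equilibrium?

Startup i's FOC: ∂u_i/∂c_i = α_i − c_i = 0, so c_i* = α_i.
NE contributions = (2, 3, 4, 2); G = 11.

11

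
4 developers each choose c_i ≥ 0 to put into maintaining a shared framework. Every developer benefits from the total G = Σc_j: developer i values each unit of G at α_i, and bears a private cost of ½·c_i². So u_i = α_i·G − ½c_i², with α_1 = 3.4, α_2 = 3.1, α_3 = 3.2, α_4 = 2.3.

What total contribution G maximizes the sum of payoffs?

Planner FOC: ∂(Σu_j)/∂c_i = (Σα_j) − c_i = 0, so c_i^SO = Σα_j = 12 for every i; G^SO = 48.

48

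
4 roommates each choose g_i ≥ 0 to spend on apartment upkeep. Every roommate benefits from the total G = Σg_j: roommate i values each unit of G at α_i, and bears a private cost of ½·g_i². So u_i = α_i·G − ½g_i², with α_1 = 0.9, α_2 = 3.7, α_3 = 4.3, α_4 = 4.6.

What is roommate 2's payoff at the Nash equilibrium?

Roommate i's FOC: ∂u_i/∂g_i = α_i − g_i = 0, so g_i* = α_i.
NE contributions = (0.9, 3.7, 4.3, 4.6); G = 13.5.
u_2 = α_2·G − ½·(g_2)² = 3.7·13.5 − ½·3.7² = 43.105.

43.105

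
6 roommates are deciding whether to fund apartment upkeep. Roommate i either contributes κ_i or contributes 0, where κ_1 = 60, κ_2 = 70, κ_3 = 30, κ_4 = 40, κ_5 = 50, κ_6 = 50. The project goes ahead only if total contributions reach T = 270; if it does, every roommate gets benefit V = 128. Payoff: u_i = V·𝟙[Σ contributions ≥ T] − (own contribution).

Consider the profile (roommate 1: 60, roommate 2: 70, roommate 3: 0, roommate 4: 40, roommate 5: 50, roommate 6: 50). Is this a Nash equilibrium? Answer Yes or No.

Yes

Total = 270 ≥ 270: provided.
Roommate 1 (pledges 60, payoff 68): dropping to 0 → total 210, payoff 0. No gain.
Roommate 2 (pledges 70, payoff 58): dropping to 0 → total 200, payoff 0. No gain.
Roommate 3 (pledges 0, payoff 128): pledging 30 → total 300, payoff 98. No gain.
Roommate 4 (pledges 40, payoff 88): dropping to 0 → total 230, payoff 0. No gain.
Roommate 5 (pledges 50, payoff 78): dropping to 0 → total 220, payoff 0. No gain.
Roommate 6 (pledges 50, payoff 78): dropping to 0 → total 220, payoff 0. No gain.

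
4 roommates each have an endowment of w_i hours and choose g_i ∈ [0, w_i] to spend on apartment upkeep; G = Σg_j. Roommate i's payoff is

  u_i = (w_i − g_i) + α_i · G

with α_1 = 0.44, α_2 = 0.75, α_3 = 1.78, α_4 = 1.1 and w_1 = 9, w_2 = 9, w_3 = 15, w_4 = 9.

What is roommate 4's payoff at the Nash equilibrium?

26.4

∂u_i/∂g_i = α_i − 1, so roommate i contributes w_i if α_i > 1, else 0.
α_i > 1 for i ∈ {3, 4}; NE contributions (0, 0, 15, 9), G = 24.
u_4 = (9 − 9) + 1.1·24 = 26.4.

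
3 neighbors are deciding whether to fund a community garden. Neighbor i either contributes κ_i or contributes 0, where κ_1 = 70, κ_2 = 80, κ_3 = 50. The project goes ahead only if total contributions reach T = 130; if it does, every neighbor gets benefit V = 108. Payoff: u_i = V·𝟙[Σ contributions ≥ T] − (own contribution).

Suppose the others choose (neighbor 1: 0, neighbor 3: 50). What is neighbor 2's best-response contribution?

80

Others' total = 50. Contributing 80 brings total to 130 ≥ 130: gain V − κ_2 = 28.
Best response: 80.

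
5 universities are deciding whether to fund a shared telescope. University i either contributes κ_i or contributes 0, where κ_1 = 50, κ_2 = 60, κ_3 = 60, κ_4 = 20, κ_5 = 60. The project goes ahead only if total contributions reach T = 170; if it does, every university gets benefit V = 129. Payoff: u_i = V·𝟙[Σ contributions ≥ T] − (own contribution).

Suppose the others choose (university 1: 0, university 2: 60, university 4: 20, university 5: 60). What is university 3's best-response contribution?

Others' total = 140. Contributing 60 brings total to 200 ≥ 170: gain V − κ_3 = 69.
Best response: 60.

60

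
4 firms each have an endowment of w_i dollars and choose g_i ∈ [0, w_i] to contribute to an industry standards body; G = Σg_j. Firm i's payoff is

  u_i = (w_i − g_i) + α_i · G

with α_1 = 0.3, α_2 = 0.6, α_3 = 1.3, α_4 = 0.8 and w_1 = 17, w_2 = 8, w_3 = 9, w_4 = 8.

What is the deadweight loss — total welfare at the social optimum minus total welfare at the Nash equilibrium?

66

∂u_i/∂g_i = α_i − 1, so firm i contributes w_i if α_i > 1, else 0.
α_i > 1 for i ∈ {3}; NE contributions (0, 0, 9, 0), G = 9.
W^NE = Σw_i − G^NE + (Σα_i)·G^NE = 42 + 2·9 = 60.
Planner: ∂(Σu_j)/∂g_i = Σα_j − 1 = 2 > 0, so everyone contributes w_i; G^SO = 42, W^SO = 42 + 2·42 = 126.
Deadweight loss = 66.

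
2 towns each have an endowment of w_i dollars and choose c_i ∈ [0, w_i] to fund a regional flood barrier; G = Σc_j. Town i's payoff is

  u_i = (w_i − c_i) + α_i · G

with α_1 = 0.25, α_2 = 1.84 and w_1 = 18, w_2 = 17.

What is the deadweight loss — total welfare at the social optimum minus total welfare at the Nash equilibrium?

19.62

∂u_i/∂c_i = α_i − 1, so town i contributes w_i if α_i > 1, else 0.
α_i > 1 for i ∈ {2}; NE contributions (0, 17), G = 17.
W^NE = Σw_i − G^NE + (Σα_i)·G^NE = 35 + 1.09·17 = 53.53.
Planner: ∂(Σu_j)/∂c_i = Σα_j − 1 = 1.09 > 0, so everyone contributes w_i; G^SO = 35, W^SO = 35 + 1.09·35 = 73.15.
Deadweight loss = 19.62.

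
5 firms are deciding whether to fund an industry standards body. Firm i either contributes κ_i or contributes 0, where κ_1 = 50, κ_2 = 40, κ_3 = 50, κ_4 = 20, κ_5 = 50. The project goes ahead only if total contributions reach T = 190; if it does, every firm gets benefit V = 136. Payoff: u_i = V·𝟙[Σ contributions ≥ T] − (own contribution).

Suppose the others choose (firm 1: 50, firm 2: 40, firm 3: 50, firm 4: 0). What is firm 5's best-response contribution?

Others' total = 140. Contributing 50 brings total to 190 ≥ 190: gain V − κ_5 = 86.
Best response: 50.

50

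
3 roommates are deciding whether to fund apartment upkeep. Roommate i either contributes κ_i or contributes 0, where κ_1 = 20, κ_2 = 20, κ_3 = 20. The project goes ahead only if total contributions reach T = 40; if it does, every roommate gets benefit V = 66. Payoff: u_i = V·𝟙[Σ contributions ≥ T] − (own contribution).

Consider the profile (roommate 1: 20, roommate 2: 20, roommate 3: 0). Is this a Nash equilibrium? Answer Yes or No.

Yes

Total = 40 ≥ 40: provided.
Roommate 1 (pledges 20, payoff 46): dropping to 0 → total 20, payoff 0. No gain.
Roommate 2 (pledges 20, payoff 46): dropping to 0 → total 20, payoff 0. No gain.
Roommate 3 (pledges 0, payoff 66): pledging 20 → total 60, payoff 46. No gain.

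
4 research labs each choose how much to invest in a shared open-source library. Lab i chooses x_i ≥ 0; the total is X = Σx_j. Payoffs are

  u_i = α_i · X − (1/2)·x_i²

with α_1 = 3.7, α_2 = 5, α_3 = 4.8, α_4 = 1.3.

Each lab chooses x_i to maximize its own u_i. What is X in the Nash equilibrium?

14.8

Lab i's FOC: ∂u_i/∂x_i = α_i − x_i = 0, so x_i* = α_i.
NE contributions = (3.7, 5, 4.8, 1.3); X = 14.8.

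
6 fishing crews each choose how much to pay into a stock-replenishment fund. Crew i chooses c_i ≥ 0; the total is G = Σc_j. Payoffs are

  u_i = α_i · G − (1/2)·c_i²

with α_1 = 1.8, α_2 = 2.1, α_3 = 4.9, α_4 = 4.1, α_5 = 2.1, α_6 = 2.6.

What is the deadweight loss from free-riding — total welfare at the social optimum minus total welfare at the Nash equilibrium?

Crew i's FOC: ∂u_i/∂c_i = α_i − c_i = 0, so c_i* = α_i.
NE contributions = (1.8, 2.1, 4.9, 4.1, 2.1, 2.6); G = 17.6.
W^NE = (Σα)·G − ½Σα_i² = 17.6² − ½·59.64 = 279.94.
Planner sets c_i = Σα_j = 17.6 for every i, so G^SO = 6·17.6 = 105.6.
W^SO = (Σα)·G^SO − ½·6·(Σα)² = (6/2)·17.6² = 929.28.
Deadweight loss = W^SO − W^NE = 649.34.

649.34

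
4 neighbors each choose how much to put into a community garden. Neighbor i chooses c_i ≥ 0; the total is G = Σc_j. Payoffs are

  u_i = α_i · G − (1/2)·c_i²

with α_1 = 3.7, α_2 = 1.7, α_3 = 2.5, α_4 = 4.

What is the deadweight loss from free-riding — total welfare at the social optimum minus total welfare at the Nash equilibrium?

Neighbor i's FOC: ∂u_i/∂c_i = α_i − c_i = 0, so c_i* = α_i.
NE contributions = (3.7, 1.7, 2.5, 4); G = 11.9.
W^NE = (Σα)·G − ½Σα_i² = 11.9² − ½·38.83 = 122.195.
Planner sets c_i = Σα_j = 11.9 for every i, so G^SO = 4·11.9 = 47.6.
W^SO = (Σα)·G^SO − ½·4·(Σα)² = (4/2)·11.9² = 283.22.
Deadweight loss = W^SO − W^NE = 161.025.

161.025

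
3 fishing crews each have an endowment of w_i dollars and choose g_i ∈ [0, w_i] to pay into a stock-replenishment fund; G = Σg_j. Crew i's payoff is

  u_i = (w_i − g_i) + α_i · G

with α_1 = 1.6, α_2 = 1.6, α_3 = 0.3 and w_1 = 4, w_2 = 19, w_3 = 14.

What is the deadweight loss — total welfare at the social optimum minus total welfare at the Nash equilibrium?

∂u_i/∂g_i = α_i − 1, so crew i contributes w_i if α_i > 1, else 0.
α_i > 1 for i ∈ {1, 2}; NE contributions (4, 19, 0), G = 23.
W^NE = Σw_i − G^NE + (Σα_i)·G^NE = 37 + 2.5·23 = 94.5.
Planner: ∂(Σu_j)/∂g_i = Σα_j − 1 = 2.5 > 0, so everyone contributes w_i; G^SO = 37, W^SO = 37 + 2.5·37 = 129.5.
Deadweight loss = 35.

35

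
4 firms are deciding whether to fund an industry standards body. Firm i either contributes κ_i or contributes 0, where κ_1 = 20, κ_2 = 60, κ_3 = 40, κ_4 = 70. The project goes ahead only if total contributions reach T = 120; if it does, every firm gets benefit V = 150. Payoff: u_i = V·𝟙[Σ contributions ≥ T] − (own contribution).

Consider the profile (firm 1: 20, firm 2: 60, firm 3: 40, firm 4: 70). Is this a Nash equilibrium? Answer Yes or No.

Total = 190 ≥ 120: provided.
Firm 1 (pledges 20, payoff 130): dropping to 0 → total 170, payoff 150. Profitable deviation.

No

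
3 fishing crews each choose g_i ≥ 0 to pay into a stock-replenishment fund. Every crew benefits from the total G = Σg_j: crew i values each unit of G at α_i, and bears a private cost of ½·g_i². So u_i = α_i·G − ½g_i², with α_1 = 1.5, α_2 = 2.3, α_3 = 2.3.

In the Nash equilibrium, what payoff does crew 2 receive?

Crew i's FOC: ∂u_i/∂g_i = α_i − g_i = 0, so g_i* = α_i.
NE contributions = (1.5, 2.3, 2.3); G = 6.1.
u_2 = α_2·G − ½·(g_2)² = 2.3·6.1 − ½·2.3² = 11.385.

11.385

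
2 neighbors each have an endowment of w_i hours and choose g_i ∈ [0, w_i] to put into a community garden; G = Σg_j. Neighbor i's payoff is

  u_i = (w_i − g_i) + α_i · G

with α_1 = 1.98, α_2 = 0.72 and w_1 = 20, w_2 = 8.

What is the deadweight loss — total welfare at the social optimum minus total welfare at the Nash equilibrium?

∂u_i/∂g_i = α_i − 1, so neighbor i contributes w_i if α_i > 1, else 0.
α_i > 1 for i ∈ {1}; NE contributions (20, 0), G = 20.
W^NE = Σw_i − G^NE + (Σα_i)·G^NE = 28 + 1.7·20 = 62.
Planner: ∂(Σu_j)/∂g_i = Σα_j − 1 = 1.7 > 0, so everyone contributes w_i; G^SO = 28, W^SO = 28 + 1.7·28 = 75.6.
Deadweight loss = 13.6.

13.6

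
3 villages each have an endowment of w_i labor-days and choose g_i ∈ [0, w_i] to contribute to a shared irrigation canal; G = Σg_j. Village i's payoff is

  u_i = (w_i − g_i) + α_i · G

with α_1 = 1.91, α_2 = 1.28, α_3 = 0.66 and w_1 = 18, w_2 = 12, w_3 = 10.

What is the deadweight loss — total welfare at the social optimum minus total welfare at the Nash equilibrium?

28.5

∂u_i/∂g_i = α_i − 1, so village i contributes w_i if α_i > 1, else 0.
α_i > 1 for i ∈ {1, 2}; NE contributions (18, 12, 0), G = 30.
W^NE = Σw_i − G^NE + (Σα_i)·G^NE = 40 + 2.85·30 = 125.5.
Planner: ∂(Σu_j)/∂g_i = Σα_j − 1 = 2.85 > 0, so everyone contributes w_i; G^SO = 40, W^SO = 40 + 2.85·40 = 154.
Deadweight loss = 28.5.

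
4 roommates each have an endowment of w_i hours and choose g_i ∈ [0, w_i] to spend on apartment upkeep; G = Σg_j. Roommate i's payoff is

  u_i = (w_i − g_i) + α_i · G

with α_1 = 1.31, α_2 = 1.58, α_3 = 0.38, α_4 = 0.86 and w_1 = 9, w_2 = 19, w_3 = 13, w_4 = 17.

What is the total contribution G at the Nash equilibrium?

∂u_i/∂g_i = α_i − 1, so roommate i contributes w_i if α_i > 1, else 0.
α_i > 1 for i ∈ {1, 2}; NE contributions (9, 19, 0, 0), G = 28.

28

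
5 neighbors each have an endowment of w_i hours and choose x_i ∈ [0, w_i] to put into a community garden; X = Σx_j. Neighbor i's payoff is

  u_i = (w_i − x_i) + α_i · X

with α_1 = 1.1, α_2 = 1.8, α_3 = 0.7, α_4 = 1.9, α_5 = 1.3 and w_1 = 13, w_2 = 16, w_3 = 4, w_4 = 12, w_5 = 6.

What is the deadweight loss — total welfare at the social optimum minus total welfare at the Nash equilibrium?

23.2

∂u_i/∂x_i = α_i − 1, so neighbor i contributes w_i if α_i > 1, else 0.
α_i > 1 for i ∈ {1, 2, 4, 5}; NE contributions (13, 16, 0, 12, 6), X = 47.
W^NE = Σw_i − X^NE + (Σα_i)·X^NE = 51 + 5.8·47 = 323.6.
Planner: ∂(Σu_j)/∂x_i = Σα_j − 1 = 5.8 > 0, so everyone contributes w_i; X^SO = 51, W^SO = 51 + 5.8·51 = 346.8.
Deadweight loss = 23.2.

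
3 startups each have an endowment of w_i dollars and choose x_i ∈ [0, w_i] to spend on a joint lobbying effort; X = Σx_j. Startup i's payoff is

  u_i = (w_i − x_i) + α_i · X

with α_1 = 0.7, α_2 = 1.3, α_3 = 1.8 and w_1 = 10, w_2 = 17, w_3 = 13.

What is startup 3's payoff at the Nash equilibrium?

54

∂u_i/∂x_i = α_i − 1, so startup i contributes w_i if α_i > 1, else 0.
α_i > 1 for i ∈ {2, 3}; NE contributions (0, 17, 13), X = 30.
u_3 = (13 − 13) + 1.8·30 = 54.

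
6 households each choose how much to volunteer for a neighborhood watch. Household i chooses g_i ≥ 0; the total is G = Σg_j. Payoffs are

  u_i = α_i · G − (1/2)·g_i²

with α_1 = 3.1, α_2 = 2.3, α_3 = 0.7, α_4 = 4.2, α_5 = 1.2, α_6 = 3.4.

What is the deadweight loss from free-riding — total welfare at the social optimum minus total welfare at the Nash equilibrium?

Household i's FOC: ∂u_i/∂g_i = α_i − g_i = 0, so g_i* = α_i.
NE contributions = (3.1, 2.3, 0.7, 4.2, 1.2, 3.4); G = 14.9.
W^NE = (Σα)·G − ½Σα_i² = 14.9² − ½·46.03 = 198.995.
Planner sets g_i = Σα_j = 14.9 for every i, so G^SO = 6·14.9 = 89.4.
W^SO = (Σα)·G^SO − ½·6·(Σα)² = (6/2)·14.9² = 666.03.
Deadweight loss = W^SO − W^NE = 467.035.

467.035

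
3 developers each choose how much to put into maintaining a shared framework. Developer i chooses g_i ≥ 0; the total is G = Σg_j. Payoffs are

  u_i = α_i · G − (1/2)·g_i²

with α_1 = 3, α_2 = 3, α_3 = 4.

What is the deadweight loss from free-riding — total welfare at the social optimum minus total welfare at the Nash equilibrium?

Developer i's FOC: ∂u_i/∂g_i = α_i − g_i = 0, so g_i* = α_i.
NE contributions = (3, 3, 4); G = 10.
W^NE = (Σα)·G − ½Σα_i² = 10² − ½·34 = 83.
Planner sets g_i = Σα_j = 10 for every i, so G^SO = 3·10 = 30.
W^SO = (Σα)·G^SO − ½·3·(Σα)² = (3/2)·10² = 150.
Deadweight loss = W^SO − W^NE = 67.

67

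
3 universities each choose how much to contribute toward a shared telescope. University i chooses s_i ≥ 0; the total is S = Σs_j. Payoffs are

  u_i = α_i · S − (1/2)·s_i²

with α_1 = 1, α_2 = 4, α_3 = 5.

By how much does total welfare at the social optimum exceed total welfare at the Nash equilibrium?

71

University i's FOC: ∂u_i/∂s_i = α_i − s_i = 0, so s_i* = α_i.
NE contributions = (1, 4, 5); S = 10.
W^NE = (Σα)·S − ½Σα_i² = 10² − ½·42 = 79.
Planner sets s_i = Σα_j = 10 for every i, so S^SO = 3·10 = 30.
W^SO = (Σα)·S^SO − ½·3·(Σα)² = (3/2)·10² = 150.
Deadweight loss = W^SO − W^NE = 71.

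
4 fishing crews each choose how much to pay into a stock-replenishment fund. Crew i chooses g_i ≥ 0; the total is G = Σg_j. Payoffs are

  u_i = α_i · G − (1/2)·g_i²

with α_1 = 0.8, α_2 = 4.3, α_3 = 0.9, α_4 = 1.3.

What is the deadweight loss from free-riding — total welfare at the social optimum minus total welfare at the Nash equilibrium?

64.105

Crew i's FOC: ∂u_i/∂g_i = α_i − g_i = 0, so g_i* = α_i.
NE contributions = (0.8, 4.3, 0.9, 1.3); G = 7.3.
W^NE = (Σα)·G − ½Σα_i² = 7.3² − ½·21.63 = 42.475.
Planner sets g_i = Σα_j = 7.3 for every i, so G^SO = 4·7.3 = 29.2.
W^SO = (Σα)·G^SO − ½·4·(Σα)² = (4/2)·7.3² = 106.58.
Deadweight loss = W^SO − W^NE = 64.105.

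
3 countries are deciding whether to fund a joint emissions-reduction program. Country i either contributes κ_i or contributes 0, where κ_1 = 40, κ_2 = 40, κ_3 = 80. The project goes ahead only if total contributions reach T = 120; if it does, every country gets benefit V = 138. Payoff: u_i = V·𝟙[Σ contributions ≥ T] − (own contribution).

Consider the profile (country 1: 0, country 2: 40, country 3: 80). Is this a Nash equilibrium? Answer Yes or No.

Yes

Total = 120 ≥ 120: provided.
Country 1 (pledges 0, payoff 138): pledging 40 → total 160, payoff 98. No gain.
Country 2 (pledges 40, payoff 98): dropping to 0 → total 80, payoff 0. No gain.
Country 3 (pledges 80, payoff 58): dropping to 0 → total 40, payoff 0. No gain.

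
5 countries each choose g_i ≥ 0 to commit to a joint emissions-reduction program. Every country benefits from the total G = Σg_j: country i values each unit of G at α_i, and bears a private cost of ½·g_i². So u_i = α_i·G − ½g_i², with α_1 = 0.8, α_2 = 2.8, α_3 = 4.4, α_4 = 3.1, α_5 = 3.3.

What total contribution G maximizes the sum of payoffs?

Planner FOC: ∂(Σu_j)/∂g_i = (Σα_j) − g_i = 0, so g_i^SO = Σα_j = 14.4 for every i; G^SO = 72.

72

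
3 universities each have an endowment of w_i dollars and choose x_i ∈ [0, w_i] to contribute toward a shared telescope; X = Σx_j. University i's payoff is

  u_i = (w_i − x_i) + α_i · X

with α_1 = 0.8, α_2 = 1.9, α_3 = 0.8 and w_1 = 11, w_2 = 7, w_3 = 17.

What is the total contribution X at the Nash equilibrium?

7

∂u_i/∂x_i = α_i − 1, so university i contributes w_i if α_i > 1, else 0.
α_i > 1 for i ∈ {2}; NE contributions (0, 7, 0), X = 7.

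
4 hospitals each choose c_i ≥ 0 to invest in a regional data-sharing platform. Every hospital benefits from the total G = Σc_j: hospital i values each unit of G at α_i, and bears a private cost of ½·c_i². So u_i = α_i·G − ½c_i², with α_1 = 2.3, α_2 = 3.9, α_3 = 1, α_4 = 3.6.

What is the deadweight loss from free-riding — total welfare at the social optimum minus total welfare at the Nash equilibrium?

133.87

Hospital i's FOC: ∂u_i/∂c_i = α_i − c_i = 0, so c_i* = α_i.
NE contributions = (2.3, 3.9, 1, 3.6); G = 10.8.
W^NE = (Σα)·G − ½Σα_i² = 10.8² − ½·34.46 = 99.41.
Planner sets c_i = Σα_j = 10.8 for every i, so G^SO = 4·10.8 = 43.2.
W^SO = (Σα)·G^SO − ½·4·(Σα)² = (4/2)·10.8² = 233.28.
Deadweight loss = W^SO − W^NE = 133.87.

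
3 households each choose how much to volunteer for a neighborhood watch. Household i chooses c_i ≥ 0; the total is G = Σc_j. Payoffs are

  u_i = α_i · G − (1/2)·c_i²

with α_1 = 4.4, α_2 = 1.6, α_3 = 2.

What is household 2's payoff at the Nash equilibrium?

11.52

Household i's FOC: ∂u_i/∂c_i = α_i − c_i = 0, so c_i* = α_i.
NE contributions = (4.4, 1.6, 2); G = 8.
u_2 = α_2·G − ½·(c_2)² = 1.6·8 − ½·1.6² = 11.52.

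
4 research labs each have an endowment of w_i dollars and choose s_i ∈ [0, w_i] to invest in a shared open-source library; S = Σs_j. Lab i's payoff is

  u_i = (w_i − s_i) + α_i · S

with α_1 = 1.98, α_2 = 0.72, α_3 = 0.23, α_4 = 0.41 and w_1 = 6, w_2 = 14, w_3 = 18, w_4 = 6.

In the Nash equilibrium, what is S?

∂u_i/∂s_i = α_i − 1, so lab i contributes w_i if α_i > 1, else 0.
α_i > 1 for i ∈ {1}; NE contributions (6, 0, 0, 0), S = 6.

6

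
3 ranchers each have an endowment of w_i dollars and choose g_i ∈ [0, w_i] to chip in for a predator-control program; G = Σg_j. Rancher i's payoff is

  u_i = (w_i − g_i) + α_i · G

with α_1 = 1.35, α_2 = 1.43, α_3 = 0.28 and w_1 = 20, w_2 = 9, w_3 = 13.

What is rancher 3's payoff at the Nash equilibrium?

21.12

∂u_i/∂g_i = α_i − 1, so rancher i contributes w_i if α_i > 1, else 0.
α_i > 1 for i ∈ {1, 2}; NE contributions (20, 9, 0), G = 29.
u_3 = (13 − 0) + 0.28·29 = 21.12.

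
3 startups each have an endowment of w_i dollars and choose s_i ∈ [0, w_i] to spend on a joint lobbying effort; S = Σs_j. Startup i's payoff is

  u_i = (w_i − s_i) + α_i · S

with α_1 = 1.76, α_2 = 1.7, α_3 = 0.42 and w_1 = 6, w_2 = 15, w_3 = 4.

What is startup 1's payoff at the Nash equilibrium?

∂u_i/∂s_i = α_i − 1, so startup i contributes w_i if α_i > 1, else 0.
α_i > 1 for i ∈ {1, 2}; NE contributions (6, 15, 0), S = 21.
u_1 = (6 − 6) + 1.76·21 = 36.96.

36.96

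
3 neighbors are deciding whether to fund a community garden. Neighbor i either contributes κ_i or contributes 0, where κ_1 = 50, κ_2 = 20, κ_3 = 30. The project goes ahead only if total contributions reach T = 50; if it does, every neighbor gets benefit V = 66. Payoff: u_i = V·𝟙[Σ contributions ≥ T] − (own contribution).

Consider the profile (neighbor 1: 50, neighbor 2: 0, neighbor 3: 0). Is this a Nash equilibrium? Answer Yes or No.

Total = 50 ≥ 50: provided.
Neighbor 1 (pledges 50, payoff 16): dropping to 0 → total 0, payoff 0. No gain.
Neighbor 2 (pledges 0, payoff 66): pledging 20 → total 70, payoff 46. No gain.
Neighbor 3 (pledges 0, payoff 66): pledging 30 → total 80, payoff 36. No gain.

Yes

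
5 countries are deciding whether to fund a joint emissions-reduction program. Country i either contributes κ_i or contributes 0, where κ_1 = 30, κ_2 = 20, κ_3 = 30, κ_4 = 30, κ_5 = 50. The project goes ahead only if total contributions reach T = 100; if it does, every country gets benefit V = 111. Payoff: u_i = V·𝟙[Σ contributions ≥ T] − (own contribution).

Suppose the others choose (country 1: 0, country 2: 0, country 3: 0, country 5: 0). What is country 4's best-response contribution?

0

Others' total = 0. Even contributing 30 gives 30 < 100: no benefit either way.
Best response: 0.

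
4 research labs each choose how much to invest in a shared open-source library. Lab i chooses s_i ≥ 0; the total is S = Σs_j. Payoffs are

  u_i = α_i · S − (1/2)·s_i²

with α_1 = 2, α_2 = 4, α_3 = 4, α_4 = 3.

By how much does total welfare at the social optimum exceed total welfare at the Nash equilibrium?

191.5

Lab i's FOC: ∂u_i/∂s_i = α_i − s_i = 0, so s_i* = α_i.
NE contributions = (2, 4, 4, 3); S = 13.
W^NE = (Σα)·S − ½Σα_i² = 13² − ½·45 = 146.5.
Planner sets s_i = Σα_j = 13 for every i, so S^SO = 4·13 = 52.
W^SO = (Σα)·S^SO − ½·4·(Σα)² = (4/2)·13² = 338.
Deadweight loss = W^SO − W^NE = 191.5.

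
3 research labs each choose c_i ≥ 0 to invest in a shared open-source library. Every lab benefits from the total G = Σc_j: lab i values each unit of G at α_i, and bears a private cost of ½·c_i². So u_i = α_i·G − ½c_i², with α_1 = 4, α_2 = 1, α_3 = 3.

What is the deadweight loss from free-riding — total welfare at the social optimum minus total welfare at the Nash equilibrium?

45

Lab i's FOC: ∂u_i/∂c_i = α_i − c_i = 0, so c_i* = α_i.
NE contributions = (4, 1, 3); G = 8.
W^NE = (Σα)·G − ½Σα_i² = 8² − ½·26 = 51.
Planner sets c_i = Σα_j = 8 for every i, so G^SO = 3·8 = 24.
W^SO = (Σα)·G^SO − ½·3·(Σα)² = (3/2)·8² = 96.
Deadweight loss = W^SO − W^NE = 45.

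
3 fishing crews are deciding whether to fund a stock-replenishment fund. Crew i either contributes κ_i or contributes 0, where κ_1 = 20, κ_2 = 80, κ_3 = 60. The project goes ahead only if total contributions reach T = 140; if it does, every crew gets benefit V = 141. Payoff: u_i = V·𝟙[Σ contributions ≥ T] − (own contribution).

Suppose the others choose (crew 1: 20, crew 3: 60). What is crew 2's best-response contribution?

80

Others' total = 80. Contributing 80 brings total to 160 ≥ 140: gain V − κ_2 = 61.
Best response: 80.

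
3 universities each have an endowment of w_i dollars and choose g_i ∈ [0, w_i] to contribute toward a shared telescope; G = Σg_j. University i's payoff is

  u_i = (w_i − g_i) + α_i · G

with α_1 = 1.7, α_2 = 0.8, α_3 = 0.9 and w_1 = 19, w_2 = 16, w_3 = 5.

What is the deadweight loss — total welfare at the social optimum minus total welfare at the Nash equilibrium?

50.4

∂u_i/∂g_i = α_i − 1, so university i contributes w_i if α_i > 1, else 0.
α_i > 1 for i ∈ {1}; NE contributions (19, 0, 0), G = 19.
W^NE = Σw_i − G^NE + (Σα_i)·G^NE = 40 + 2.4·19 = 85.6.
Planner: ∂(Σu_j)/∂g_i = Σα_j − 1 = 2.4 > 0, so everyone contributes w_i; G^SO = 40, W^SO = 40 + 2.4·40 = 136.
Deadweight loss = 50.4.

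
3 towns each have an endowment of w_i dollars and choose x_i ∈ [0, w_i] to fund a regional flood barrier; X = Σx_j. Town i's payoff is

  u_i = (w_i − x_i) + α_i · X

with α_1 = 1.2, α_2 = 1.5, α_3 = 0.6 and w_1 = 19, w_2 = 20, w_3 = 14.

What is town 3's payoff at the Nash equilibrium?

37.4

∂u_i/∂x_i = α_i − 1, so town i contributes w_i if α_i > 1, else 0.
α_i > 1 for i ∈ {1, 2}; NE contributions (19, 20, 0), X = 39.
u_3 = (14 − 0) + 0.6·39 = 37.4.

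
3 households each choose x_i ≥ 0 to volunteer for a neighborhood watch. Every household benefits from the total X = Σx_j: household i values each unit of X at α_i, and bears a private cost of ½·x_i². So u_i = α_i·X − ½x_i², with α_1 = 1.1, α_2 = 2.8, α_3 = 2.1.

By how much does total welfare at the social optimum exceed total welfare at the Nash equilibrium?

24.73

Household i's FOC: ∂u_i/∂x_i = α_i − x_i = 0, so x_i* = α_i.
NE contributions = (1.1, 2.8, 2.1); X = 6.
W^NE = (Σα)·X − ½Σα_i² = 6² − ½·13.46 = 29.27.
Planner sets x_i = Σα_j = 6 for every i, so X^SO = 3·6 = 18.
W^SO = (Σα)·X^SO − ½·3·(Σα)² = (3/2)·6² = 54.
Deadweight loss = W^SO − W^NE = 24.73.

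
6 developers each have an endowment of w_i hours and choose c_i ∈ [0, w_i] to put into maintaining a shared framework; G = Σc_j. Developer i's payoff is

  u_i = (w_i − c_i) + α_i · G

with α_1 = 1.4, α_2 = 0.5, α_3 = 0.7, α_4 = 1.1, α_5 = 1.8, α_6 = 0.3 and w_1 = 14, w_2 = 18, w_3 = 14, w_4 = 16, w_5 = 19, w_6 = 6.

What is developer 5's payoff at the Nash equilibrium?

∂u_i/∂c_i = α_i − 1, so developer i contributes w_i if α_i > 1, else 0.
α_i > 1 for i ∈ {1, 4, 5}; NE contributions (14, 0, 0, 16, 19, 0), G = 49.
u_5 = (19 − 19) + 1.8·49 = 88.2.

88.2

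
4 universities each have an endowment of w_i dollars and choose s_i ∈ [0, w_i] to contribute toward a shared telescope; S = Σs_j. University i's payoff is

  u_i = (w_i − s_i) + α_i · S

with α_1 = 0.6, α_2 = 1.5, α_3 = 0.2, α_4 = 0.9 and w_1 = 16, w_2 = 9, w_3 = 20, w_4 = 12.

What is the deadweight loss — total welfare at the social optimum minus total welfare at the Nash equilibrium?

∂u_i/∂s_i = α_i − 1, so university i contributes w_i if α_i > 1, else 0.
α_i > 1 for i ∈ {2}; NE contributions (0, 9, 0, 0), S = 9.
W^NE = Σw_i − S^NE + (Σα_i)·S^NE = 57 + 2.2·9 = 76.8.
Planner: ∂(Σu_j)/∂s_i = Σα_j − 1 = 2.2 > 0, so everyone contributes w_i; S^SO = 57, W^SO = 57 + 2.2·57 = 182.4.
Deadweight loss = 105.6.

105.6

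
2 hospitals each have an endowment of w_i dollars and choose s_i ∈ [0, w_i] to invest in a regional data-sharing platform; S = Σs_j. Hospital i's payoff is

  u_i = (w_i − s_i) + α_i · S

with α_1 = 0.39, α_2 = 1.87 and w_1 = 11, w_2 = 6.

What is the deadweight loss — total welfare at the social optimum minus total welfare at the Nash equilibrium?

13.86

∂u_i/∂s_i = α_i − 1, so hospital i contributes w_i if α_i > 1, else 0.
α_i > 1 for i ∈ {2}; NE contributions (0, 6), S = 6.
W^NE = Σw_i − S^NE + (Σα_i)·S^NE = 17 + 1.26·6 = 24.56.
Planner: ∂(Σu_j)/∂s_i = Σα_j − 1 = 1.26 > 0, so everyone contributes w_i; S^SO = 17, W^SO = 17 + 1.26·17 = 38.42.
Deadweight loss = 13.86.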